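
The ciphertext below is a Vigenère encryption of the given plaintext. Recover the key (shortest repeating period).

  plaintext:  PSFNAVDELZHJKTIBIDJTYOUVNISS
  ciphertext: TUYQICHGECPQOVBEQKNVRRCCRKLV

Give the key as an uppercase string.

ECTDIH

  i= 0: T-P =  4 → E
  i= 1: U-S =  2 → C
  i= 2: Y-F = 19 → T
  i= 3: Q-N =  3 → D
  i= 4: I-A =  8 → I
  i= 5: C-V =  7 → H
  i= 6: H-D =  4 → E
  i= 7: G-E =  2 → C
  i= 8: E-L = 19 → T
  i= 9: C-Z =  3 → D
  i=10: P-H =  8 → I
  i=11: Q-J =  7 → H
  i=12: O-K =  4 → E
  i=13: V-T =  2 → C
  i=14: B-I = 19 → T
  i=15: E-B =  3 → D
  i=16: Q-I =  8 → I
  i=17: K-D =  7 → H
  i=18: N-J =  4 → E
  i=19: V-T =  2 → C
  i=20: R-Y = 19 → T
  i=21: R-O =  3 → D
  i=22: C-U =  8 → I
  i=23: C-V =  7 → H
  i=24: R-N =  4 → E
  i=25: K-I =  2 → C
  i=26: L-S = 19 → T
  i=27: V-S =  3 → D
  shifts repeat with period 6: ECTDIH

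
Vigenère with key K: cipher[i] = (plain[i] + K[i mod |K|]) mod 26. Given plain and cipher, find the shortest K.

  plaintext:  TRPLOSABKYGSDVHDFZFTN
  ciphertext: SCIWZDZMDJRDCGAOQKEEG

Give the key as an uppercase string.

ZLTLLL

  i= 0: S-T = 25 → Z
  i= 1: C-R = 11 → L
  i= 2: I-P = 19 → T
  i= 3: W-L = 11 → L
  i= 4: Z-O = 11 → L
  i= 5: D-S = 11 → L
  i= 6: Z-A = 25 → Z
  i= 7: M-B = 11 → L
  i= 8: D-K = 19 → T
  i= 9: J-Y = 11 → L
  i=10: R-G = 11 → L
  i=11: D-S = 11 → L
  i=12: C-D = 25 → Z
  i=13: G-V = 11 → L
  i=14: A-H = 19 → T
  i=15: O-D = 11 → L
  i=16: Q-F = 11 → L
  i=17: K-Z = 11 → L
  i=18: E-F = 25 → Z
  i=19: E-T = 11 → L
  i=20: G-N = 19 → T
  shifts repeat with period 6: ZLTLLL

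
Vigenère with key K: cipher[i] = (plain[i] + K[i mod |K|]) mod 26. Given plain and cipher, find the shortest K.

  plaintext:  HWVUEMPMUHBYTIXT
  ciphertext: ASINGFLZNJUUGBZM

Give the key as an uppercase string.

TWNTC

  i= 0: A-H = 19 → T
  i= 1: S-W = 22 → W
  i= 2: I-V = 13 → N
  i= 3: N-U = 19 → T
  i= 4: G-E =  2 → C
  i= 5: F-M = 19 → T
  i= 6: L-P = 22 → W
  i= 7: Z-M = 13 → N
  i= 8: N-U = 19 → T
  i= 9: J-H =  2 → C
  i=10: U-B = 19 → T
  i=11: U-Y = 22 → W
  i=12: G-T = 13 → N
  i=13: B-I = 19 → T
  i=14: Z-X =  2 → C
  i=15: M-T = 19 → T
  shifts repeat with period 5: TWNTC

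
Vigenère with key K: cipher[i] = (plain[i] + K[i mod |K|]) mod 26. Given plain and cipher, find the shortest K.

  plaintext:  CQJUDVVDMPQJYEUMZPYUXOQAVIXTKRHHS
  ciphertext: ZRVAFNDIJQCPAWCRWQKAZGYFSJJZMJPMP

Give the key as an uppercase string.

  i= 0: Z-C = 23 → X
  i= 1: R-Q =  1 → B
  i= 2: V-J = 12 → M
  i= 3: A-U =  6 → G
  i= 4: F-D =  2 → C
  i= 5: N-V = 18 → S
  i= 6: D-V =  8 → I
  i= 7: I-D =  5 → F
  i= 8: J-M = 23 → X
  i= 9: Q-P =  1 → B
  i=10: C-Q = 12 → M
  i=11: P-J =  6 → G
  i=12: A-Y =  2 → C
  i=13: W-E = 18 → S
  i=14: C-U =  8 → I
  i=15: R-M =  5 → F
  i=16: W-Z = 23 → X
  i=17: Q-P =  1 → B
  i=18: K-Y = 12 → M
  i=19: A-U =  6 → G
  i=20: Z-X =  2 → C
  i=21: G-O = 18 → S
  i=22: Y-Q =  8 → I
  i=23: F-A =  5 → F
  i=24: S-V = 23 → X
  i=25: J-I =  1 → B
  i=26: J-X = 12 → M
  i=27: Z-T =  6 → G
  i=28: M-K =  2 → C
  i=29: J-R = 18 → S
  i=30: P-H =  8 → I
  i=31: M-H =  5 → F
  i=32: P-S = 23 → X
  shifts repeat with period 8: XBMGCSIF

XBMGCSIF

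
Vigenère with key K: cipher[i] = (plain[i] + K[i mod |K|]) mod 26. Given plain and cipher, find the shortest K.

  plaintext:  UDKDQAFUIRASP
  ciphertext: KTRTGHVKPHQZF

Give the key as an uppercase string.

QQH

  i= 0: K-U = 16 → Q
  i= 1: T-D = 16 → Q
  i= 2: R-K =  7 → H
  i= 3: T-D = 16 → Q
  i= 4: G-Q = 16 → Q
  i= 5: H-A =  7 → H
  i= 6: V-F = 16 → Q
  i= 7: K-U = 16 → Q
  i= 8: P-I =  7 → H
  i= 9: H-R = 16 → Q
  i=10: Q-A = 16 → Q
  i=11: Z-S =  7 → H
  i=12: F-P = 16 → Q
  shifts repeat with period 3: QQH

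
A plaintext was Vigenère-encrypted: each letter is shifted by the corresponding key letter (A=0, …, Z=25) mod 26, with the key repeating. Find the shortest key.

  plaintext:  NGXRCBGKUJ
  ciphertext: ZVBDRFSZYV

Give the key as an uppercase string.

  i= 0: Z-N = 12 → M
  i= 1: V-G = 15 → P
  i= 2: B-X =  4 → E
  i= 3: D-R = 12 → M
  i= 4: R-C = 15 → P
  i= 5: F-B =  4 → E
  i= 6: S-G = 12 → M
  i= 7: Z-K = 15 → P
  i= 8: Y-U =  4 → E
  i= 9: V-J = 12 → M
  shifts repeat with period 3: MPE

MPE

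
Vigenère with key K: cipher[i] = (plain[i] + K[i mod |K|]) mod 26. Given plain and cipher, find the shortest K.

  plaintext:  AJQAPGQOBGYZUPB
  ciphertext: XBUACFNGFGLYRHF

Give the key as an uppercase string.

XSEANZ

  i= 0: X-A = 23 → X
  i= 1: B-J = 18 → S
  i= 2: U-Q =  4 → E
  i= 3: A-A =  0 → A
  i= 4: C-P = 13 → N
  i= 5: F-G = 25 → Z
  i= 6: N-Q = 23 → X
  i= 7: G-O = 18 → S
  i= 8: F-B =  4 → E
  i= 9: G-G =  0 → A
  i=10: L-Y = 13 → N
  i=11: Y-Z = 25 → Z
  i=12: R-U = 23 → X
  i=13: H-P = 18 → S
  i=14: F-B =  4 → E
  shifts repeat with period 6: XSEANZ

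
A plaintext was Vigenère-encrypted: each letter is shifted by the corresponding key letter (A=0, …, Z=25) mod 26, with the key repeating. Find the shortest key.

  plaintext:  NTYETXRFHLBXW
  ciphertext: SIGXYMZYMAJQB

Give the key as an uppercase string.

FPIT

  i= 0: S-N =  5 → F
  i= 1: I-T = 15 → P
  i= 2: G-Y =  8 → I
  i= 3: X-E = 19 → T
  i= 4: Y-T =  5 → F
  i= 5: M-X = 15 → P
  i= 6: Z-R =  8 → I
  i= 7: Y-F = 19 → T
  i= 8: M-H =  5 → F
  i= 9: A-L = 15 → P
  i=10: J-B =  8 → I
  i=11: Q-X = 19 → T
  i=12: B-W =  5 → F
  shifts repeat with period 4: FPIT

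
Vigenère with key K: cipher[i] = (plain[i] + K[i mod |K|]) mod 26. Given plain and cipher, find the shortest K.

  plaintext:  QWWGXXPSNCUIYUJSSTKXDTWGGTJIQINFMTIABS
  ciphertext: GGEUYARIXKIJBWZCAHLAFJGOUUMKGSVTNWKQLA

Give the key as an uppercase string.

  i= 0: G-Q = 16 → Q
  i= 1: G-W = 10 → K
  i= 2: E-W =  8 → I
  i= 3: U-G = 14 → O
  i= 4: Y-X =  1 → B
  i= 5: A-X =  3 → D
  i= 6: R-P =  2 → C
  i= 7: I-S = 16 → Q
  i= 8: X-N = 10 → K
  i= 9: K-C =  8 → I
  i=10: I-U = 14 → O
  i=11: J-I =  1 → B
  i=12: B-Y =  3 → D
  i=13: W-U =  2 → C
  i=14: Z-J = 16 → Q
  i=15: C-S = 10 → K
  i=16: A-S =  8 → I
  i=17: H-T = 14 → O
  i=18: L-K =  1 → B
  i=19: A-X =  3 → D
  i=20: F-D =  2 → C
  i=21: J-T = 16 → Q
  i=22: G-W = 10 → K
  i=23: O-G =  8 → I
  i=24: U-G = 14 → O
  i=25: U-T =  1 → B
  i=26: M-J =  3 → D
  i=27: K-I =  2 → C
  i=28: G-Q = 16 → Q
  i=29: S-I = 10 → K
  i=30: V-N =  8 → I
  i=31: T-F = 14 → O
  i=32: N-M =  1 → B
  i=33: W-T =  3 → D
  i=34: K-I =  2 → C
  i=35: Q-A = 16 → Q
  i=36: L-B = 10 → K
  i=37: A-S =  8 → I
  shifts repeat with period 7: QKIOBDC

QKIOBDC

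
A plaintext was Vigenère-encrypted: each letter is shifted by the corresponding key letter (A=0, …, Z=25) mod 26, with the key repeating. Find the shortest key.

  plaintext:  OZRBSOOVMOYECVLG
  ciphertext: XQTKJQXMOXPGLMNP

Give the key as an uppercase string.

JRC

  i= 0: X-O =  9 → J
  i= 1: Q-Z = 17 → R
  i= 2: T-R =  2 → C
  i= 3: K-B =  9 → J
  i= 4: J-S = 17 → R
  i= 5: Q-O =  2 → C
  i= 6: X-O =  9 → J
  i= 7: M-V = 17 → R
  i= 8: O-M =  2 → C
  i= 9: X-O =  9 → J
  i=10: P-Y = 17 → R
  i=11: G-E =  2 → C
  i=12: L-C =  9 → J
  i=13: M-V = 17 → R
  i=14: N-L =  2 → C
  i=15: P-G =  9 → J
  shifts repeat with period 3: JRC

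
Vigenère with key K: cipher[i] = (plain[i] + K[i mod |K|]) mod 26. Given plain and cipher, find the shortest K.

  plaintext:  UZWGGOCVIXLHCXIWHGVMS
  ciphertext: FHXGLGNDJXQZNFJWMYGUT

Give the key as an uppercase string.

LIBAFS

  i= 0: F-U = 11 → L
  i= 1: H-Z =  8 → I
  i= 2: X-W =  1 → B
  i= 3: G-G =  0 → A
  i= 4: L-G =  5 → F
  i= 5: G-O = 18 → S
  i= 6: N-C = 11 → L
  i= 7: D-V =  8 → I
  i= 8: J-I =  1 → B
  i= 9: X-X =  0 → A
  i=10: Q-L =  5 → F
  i=11: Z-H = 18 → S
  i=12: N-C = 11 → L
  i=13: F-X =  8 → I
  i=14: J-I =  1 → B
  i=15: W-W =  0 → A
  i=16: M-H =  5 → F
  i=17: Y-G = 18 → S
  i=18: G-V = 11 → L
  i=19: U-M =  8 → I
  i=20: T-S =  1 → B
  shifts repeat with period 6: LIBAFS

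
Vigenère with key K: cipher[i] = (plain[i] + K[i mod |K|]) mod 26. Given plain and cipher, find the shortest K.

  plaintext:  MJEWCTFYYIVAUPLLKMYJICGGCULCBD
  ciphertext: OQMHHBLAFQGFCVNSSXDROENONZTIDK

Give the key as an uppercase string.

  i= 0: O-M =  2 → C
  i= 1: Q-J =  7 → H
  i= 2: M-E =  8 → I
  i= 3: H-W = 11 → L
  i= 4: H-C =  5 → F
  i= 5: B-T =  8 → I
  i= 6: L-F =  6 → G
  i= 7: A-Y =  2 → C
  i= 8: F-Y =  7 → H
  i= 9: Q-I =  8 → I
  i=10: G-V = 11 → L
  i=11: F-A =  5 → F
  i=12: C-U =  8 → I
  i=13: V-P =  6 → G
  i=14: N-L =  2 → C
  i=15: S-L =  7 → H
  i=16: S-K =  8 → I
  i=17: X-M = 11 → L
  i=18: D-Y =  5 → F
  i=19: R-J =  8 → I
  i=20: O-I =  6 → G
  i=21: E-C =  2 → C
  i=22: N-G =  7 → H
  i=23: O-G =  8 → I
  i=24: N-C = 11 → L
  i=25: Z-U =  5 → F
  i=26: T-L =  8 → I
  i=27: I-C =  6 → G
  i=28: D-B =  2 → C
  i=29: K-D =  7 → H
  shifts repeat with period 7: CHILFIG

CHILFIG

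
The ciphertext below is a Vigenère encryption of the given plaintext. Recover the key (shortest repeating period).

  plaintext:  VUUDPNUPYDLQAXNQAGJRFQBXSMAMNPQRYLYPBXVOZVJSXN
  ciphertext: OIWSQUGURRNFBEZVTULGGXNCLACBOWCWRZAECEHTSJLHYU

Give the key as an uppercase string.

  i= 0: O-V = 19 → T
  i= 1: I-U = 14 → O
  i= 2: W-U =  2 → C
  i= 3: S-D = 15 → P
  i= 4: Q-P =  1 → B
  i= 5: U-N =  7 → H
  i= 6: G-U = 12 → M
  i= 7: U-P =  5 → F
  i= 8: R-Y = 19 → T
  i= 9: R-D = 14 → O
  i=10: N-L =  2 → C
  i=11: F-Q = 15 → P
  i=12: B-A =  1 → B
  i=13: E-X =  7 → H
  i=14: Z-N = 12 → M
  i=15: V-Q =  5 → F
  i=16: T-A = 19 → T
  i=17: U-G = 14 → O
  i=18: L-J =  2 → C
  i=19: G-R = 15 → P
  i=20: G-F =  1 → B
  i=21: X-Q =  7 → H
  i=22: N-B = 12 → M
  i=23: C-X =  5 → F
  i=24: L-S = 19 → T
  i=25: A-M = 14 → O
  i=26: C-A =  2 → C
  i=27: B-M = 15 → P
  i=28: O-N =  1 → B
  i=29: W-P =  7 → H
  i=30: C-Q = 12 → M
  i=31: W-R =  5 → F
  i=32: R-Y = 19 → T
  i=33: Z-L = 14 → O
  i=34: A-Y =  2 → C
  i=35: E-P = 15 → P
  i=36: C-B =  1 → B
  i=37: E-X =  7 → H
  i=38: H-V = 12 → M
  i=39: T-O =  5 → F
  i=40: S-Z = 19 → T
  i=41: J-V = 14 → O
  i=42: L-J =  2 → C
  i=43: H-S = 15 → P
  i=44: Y-X =  1 → B
  i=45: U-N =  7 → H
  shifts repeat with period 8: TOCPBHMF

TOCPBHMF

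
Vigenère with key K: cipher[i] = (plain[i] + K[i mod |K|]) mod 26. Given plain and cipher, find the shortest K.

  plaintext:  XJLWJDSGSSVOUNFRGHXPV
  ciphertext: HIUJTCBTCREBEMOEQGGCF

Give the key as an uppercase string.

KZJN

  i= 0: H-X = 10 → K
  i= 1: I-J = 25 → Z
  i= 2: U-L =  9 → J
  i= 3: J-W = 13 → N
  i= 4: T-J = 10 → K
  i= 5: C-D = 25 → Z
  i= 6: B-S =  9 → J
  i= 7: T-G = 13 → N
  i= 8: C-S = 10 → K
  i= 9: R-S = 25 → Z
  i=10: E-V =  9 → J
  i=11: B-O = 13 → N
  i=12: E-U = 10 → K
  i=13: M-N = 25 → Z
  i=14: O-F =  9 → J
  i=15: E-R = 13 → N
  i=16: Q-G = 10 → K
  i=17: G-H = 25 → Z
  i=18: G-X =  9 → J
  i=19: C-P = 13 → N
  i=20: F-V = 10 → K
  shifts repeat with period 4: KZJN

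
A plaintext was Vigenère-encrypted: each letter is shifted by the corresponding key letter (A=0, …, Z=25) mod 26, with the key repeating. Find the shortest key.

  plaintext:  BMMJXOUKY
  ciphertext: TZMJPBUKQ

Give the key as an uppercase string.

SNAA

  i= 0: T-B = 18 → S
  i= 1: Z-M = 13 → N
  i= 2: M-M =  0 → A
  i= 3: J-J =  0 → A
  i= 4: P-X = 18 → S
  i= 5: B-O = 13 → N
  i= 6: U-U =  0 → A
  i= 7: K-K =  0 → A
  i= 8: Q-Y = 18 → S
  shifts repeat with period 4: SNAA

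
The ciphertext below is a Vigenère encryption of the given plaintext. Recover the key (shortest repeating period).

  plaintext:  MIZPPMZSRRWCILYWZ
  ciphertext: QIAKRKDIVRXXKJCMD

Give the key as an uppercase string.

EABVCYEQ

  i= 0: Q-M =  4 → E
  i= 1: I-I =  0 → A
  i= 2: A-Z =  1 → B
  i= 3: K-P = 21 → V
  i= 4: R-P =  2 → C
  i= 5: K-M = 24 → Y
  i= 6: D-Z =  4 → E
  i= 7: I-S = 16 → Q
  i= 8: V-R =  4 → E
  i= 9: R-R =  0 → A
  i=10: X-W =  1 → B
  i=11: X-C = 21 → V
  i=12: K-I =  2 → C
  i=13: J-L = 24 → Y
  i=14: C-Y =  4 → E
  i=15: M-W = 16 → Q
  i=16: D-Z =  4 → E
  shifts repeat with period 8: EABVCYEQ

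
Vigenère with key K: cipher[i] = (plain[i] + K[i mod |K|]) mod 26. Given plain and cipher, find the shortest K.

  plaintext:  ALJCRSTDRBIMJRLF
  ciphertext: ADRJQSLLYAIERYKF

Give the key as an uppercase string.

ASIHZ

  i= 0: A-A =  0 → A
  i= 1: D-L = 18 → S
  i= 2: R-J =  8 → I
  i= 3: J-C =  7 → H
  i= 4: Q-R = 25 → Z
  i= 5: S-S =  0 → A
  i= 6: L-T = 18 → S
  i= 7: L-D =  8 → I
  i= 8: Y-R =  7 → H
  i= 9: A-B = 25 → Z
  i=10: I-I =  0 → A
  i=11: E-M = 18 → S
  i=12: R-J =  8 → I
  i=13: Y-R =  7 → H
  i=14: K-L = 25 → Z
  i=15: F-F =  0 → A
  shifts repeat with period 5: ASIHZ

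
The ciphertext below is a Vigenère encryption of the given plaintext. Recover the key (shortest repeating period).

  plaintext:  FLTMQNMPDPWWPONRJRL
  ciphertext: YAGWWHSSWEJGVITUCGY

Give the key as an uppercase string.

  i= 0: Y-F = 19 → T
  i= 1: A-L = 15 → P
  i= 2: G-T = 13 → N
  i= 3: W-M = 10 → K
  i= 4: W-Q =  6 → G
  i= 5: H-N = 20 → U
  i= 6: S-M =  6 → G
  i= 7: S-P =  3 → D
  i= 8: W-D = 19 → T
  i= 9: E-P = 15 → P
  i=10: J-W = 13 → N
  i=11: G-W = 10 → K
  i=12: V-P =  6 → G
  i=13: I-O = 20 → U
  i=14: T-N =  6 → G
  i=15: U-R =  3 → D
  i=16: C-J = 19 → T
  i=17: G-R = 15 → P
  i=18: Y-L = 13 → N
  shifts repeat with period 8: TPNKGUGD

TPNKGUGD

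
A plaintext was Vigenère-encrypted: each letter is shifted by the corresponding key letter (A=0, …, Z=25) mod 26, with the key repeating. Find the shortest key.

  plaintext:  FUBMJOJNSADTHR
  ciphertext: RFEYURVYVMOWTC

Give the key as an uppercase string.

MLD

  i= 0: R-F = 12 → M
  i= 1: F-U = 11 → L
  i= 2: E-B =  3 → D
  i= 3: Y-M = 12 → M
  i= 4: U-J = 11 → L
  i= 5: R-O =  3 → D
  i= 6: V-J = 12 → M
  i= 7: Y-N = 11 → L
  i= 8: V-S =  3 → D
  i= 9: M-A = 12 → M
  i=10: O-D = 11 → L
  i=11: W-T =  3 → D
  i=12: T-H = 12 → M
  i=13: C-R = 11 → L
  shifts repeat with period 3: MLD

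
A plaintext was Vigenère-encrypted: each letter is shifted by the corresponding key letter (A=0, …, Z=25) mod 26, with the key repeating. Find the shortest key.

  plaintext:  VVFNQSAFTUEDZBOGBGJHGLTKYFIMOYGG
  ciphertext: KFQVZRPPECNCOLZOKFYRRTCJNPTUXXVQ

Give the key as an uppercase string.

PKLIJZ

  i= 0: K-V = 15 → P
  i= 1: F-V = 10 → K
  i= 2: Q-F = 11 → L
  i= 3: V-N =  8 → I
  i= 4: Z-Q =  9 → J
  i= 5: R-S = 25 → Z
  i= 6: P-A = 15 → P
  i= 7: P-F = 10 → K
  i= 8: E-T = 11 → L
  i= 9: C-U =  8 → I
  i=10: N-E =  9 → J
  i=11: C-D = 25 → Z
  i=12: O-Z = 15 → P
  i=13: L-B = 10 → K
  i=14: Z-O = 11 → L
  i=15: O-G =  8 → I
  i=16: K-B =  9 → J
  i=17: F-G = 25 → Z
  i=18: Y-J = 15 → P
  i=19: R-H = 10 → K
  i=20: R-G = 11 → L
  i=21: T-L =  8 → I
  i=22: C-T =  9 → J
  i=23: J-K = 25 → Z
  i=24: N-Y = 15 → P
  i=25: P-F = 10 → K
  i=26: T-I = 11 → L
  i=27: U-M =  8 → I
  i=28: X-O =  9 → J
  i=29: X-Y = 25 → Z
  i=30: V-G = 15 → P
  i=31: Q-G = 10 → K
  shifts repeat with period 6: PKLIJZ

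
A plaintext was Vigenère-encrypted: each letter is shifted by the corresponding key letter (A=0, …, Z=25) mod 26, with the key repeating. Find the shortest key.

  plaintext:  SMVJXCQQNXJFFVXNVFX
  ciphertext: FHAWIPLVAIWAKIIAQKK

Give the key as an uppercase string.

  i= 0: F-S = 13 → N
  i= 1: H-M = 21 → V
  i= 2: A-V =  5 → F
  i= 3: W-J = 13 → N
  i= 4: I-X = 11 → L
  i= 5: P-C = 13 → N
  i= 6: L-Q = 21 → V
  i= 7: V-Q =  5 → F
  i= 8: A-N = 13 → N
  i= 9: I-X = 11 → L
  i=10: W-J = 13 → N
  i=11: A-F = 21 → V
  i=12: K-F =  5 → F
  i=13: I-V = 13 → N
  i=14: I-X = 11 → L
  i=15: A-N = 13 → N
  i=16: Q-V = 21 → V
  i=17: K-F =  5 → F
  i=18: K-X = 13 → N
  shifts repeat with period 5: NVFNL

NVFNL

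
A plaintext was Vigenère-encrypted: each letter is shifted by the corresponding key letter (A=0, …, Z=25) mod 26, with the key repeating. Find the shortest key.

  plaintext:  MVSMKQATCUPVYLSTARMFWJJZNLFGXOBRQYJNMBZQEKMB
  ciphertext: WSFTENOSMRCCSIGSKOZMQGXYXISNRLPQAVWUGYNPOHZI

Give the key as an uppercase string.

  i= 0: W-M = 10 → K
  i= 1: S-V = 23 → X
  i= 2: F-S = 13 → N
  i= 3: T-M =  7 → H
  i= 4: E-K = 20 → U
  i= 5: N-Q = 23 → X
  i= 6: O-A = 14 → O
  i= 7: S-T = 25 → Z
  i= 8: M-C = 10 → K
  i= 9: R-U = 23 → X
  i=10: C-P = 13 → N
  i=11: C-V =  7 → H
  i=12: S-Y = 20 → U
  i=13: I-L = 23 → X
  i=14: G-S = 14 → O
  i=15: S-T = 25 → Z
  i=16: K-A = 10 → K
  i=17: O-R = 23 → X
  i=18: Z-M = 13 → N
  i=19: M-F =  7 → H
  i=20: Q-W = 20 → U
  i=21: G-J = 23 → X
  i=22: X-J = 14 → O
  i=23: Y-Z = 25 → Z
  i=24: X-N = 10 → K
  i=25: I-L = 23 → X
  i=26: S-F = 13 → N
  i=27: N-G =  7 → H
  i=28: R-X = 20 → U
  i=29: L-O = 23 → X
  i=30: P-B = 14 → O
  i=31: Q-R = 25 → Z
  i=32: A-Q = 10 → K
  i=33: V-Y = 23 → X
  i=34: W-J = 13 → N
  i=35: U-N =  7 → H
  i=36: G-M = 20 → U
  i=37: Y-B = 23 → X
  i=38: N-Z = 14 → O
  i=39: P-Q = 25 → Z
  i=40: O-E = 10 → K
  i=41: H-K = 23 → X
  i=42: Z-M = 13 → N
  i=43: I-B =  7 → H
  shifts repeat with period 8: KXNHUXOZ

KXNHUXOZ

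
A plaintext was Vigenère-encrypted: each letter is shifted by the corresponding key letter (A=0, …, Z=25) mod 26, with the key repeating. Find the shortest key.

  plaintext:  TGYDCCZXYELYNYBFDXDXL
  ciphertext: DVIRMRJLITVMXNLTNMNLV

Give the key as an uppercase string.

KPKO

  i= 0: D-T = 10 → K
  i= 1: V-G = 15 → P
  i= 2: I-Y = 10 → K
  i= 3: R-D = 14 → O
  i= 4: M-C = 10 → K
  i= 5: R-C = 15 → P
  i= 6: J-Z = 10 → K
  i= 7: L-X = 14 → O
  i= 8: I-Y = 10 → K
  i= 9: T-E = 15 → P
  i=10: V-L = 10 → K
  i=11: M-Y = 14 → O
  i=12: X-N = 10 → K
  i=13: N-Y = 15 → P
  i=14: L-B = 10 → K
  i=15: T-F = 14 → O
  i=16: N-D = 10 → K
  i=17: M-X = 15 → P
  i=18: N-D = 10 → K
  i=19: L-X = 14 → O
  i=20: V-L = 10 → K
  shifts repeat with period 4: KPKO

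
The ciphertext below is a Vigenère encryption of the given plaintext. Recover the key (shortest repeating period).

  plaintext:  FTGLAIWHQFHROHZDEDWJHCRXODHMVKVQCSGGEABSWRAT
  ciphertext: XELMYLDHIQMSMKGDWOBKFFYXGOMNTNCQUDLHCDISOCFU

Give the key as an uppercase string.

  i= 0: X-F = 18 → S
  i= 1: E-T = 11 → L
  i= 2: L-G =  5 → F
  i= 3: M-L =  1 → B
  i= 4: Y-A = 24 → Y
  i= 5: L-I =  3 → D
  i= 6: D-W =  7 → H
  i= 7: H-H =  0 → A
  i= 8: I-Q = 18 → S
  i= 9: Q-F = 11 → L
  i=10: M-H =  5 → F
  i=11: S-R =  1 → B
  i=12: M-O = 24 → Y
  i=13: K-H =  3 → D
  i=14: G-Z =  7 → H
  i=15: D-D =  0 → A
  i=16: W-E = 18 → S
  i=17: O-D = 11 → L
  i=18: B-W =  5 → F
  i=19: K-J =  1 → B
  i=20: F-H = 24 → Y
  i=21: F-C =  3 → D
  i=22: Y-R =  7 → H
  i=23: X-X =  0 → A
  i=24: G-O = 18 → S
  i=25: O-D = 11 → L
  i=26: M-H =  5 → F
  i=27: N-M =  1 → B
  i=28: T-V = 24 → Y
  i=29: N-K =  3 → D
  i=30: C-V =  7 → H
  i=31: Q-Q =  0 → A
  i=32: U-C = 18 → S
  i=33: D-S = 11 → L
  i=34: L-G =  5 → F
  i=35: H-G =  1 → B
  i=36: C-E = 24 → Y
  i=37: D-A =  3 → D
  i=38: I-B =  7 → H
  i=39: S-S =  0 → A
  i=40: O-W = 18 → S
  i=41: C-R = 11 → L
  i=42: F-A =  5 → F
  i=43: U-T =  1 → B
  shifts repeat with period 8: SLFBYDHA

SLFBYDHA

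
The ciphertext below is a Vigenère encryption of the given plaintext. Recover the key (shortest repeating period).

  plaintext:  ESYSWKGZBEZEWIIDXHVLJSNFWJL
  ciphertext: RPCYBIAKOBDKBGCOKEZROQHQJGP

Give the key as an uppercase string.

  i= 0: R-E = 13 → N
  i= 1: P-S = 23 → X
  i= 2: C-Y =  4 → E
  i= 3: Y-S =  6 → G
  i= 4: B-W =  5 → F
  i= 5: I-K = 24 → Y
  i= 6: A-G = 20 → U
  i= 7: K-Z = 11 → L
  i= 8: O-B = 13 → N
  i= 9: B-E = 23 → X
  i=10: D-Z =  4 → E
  i=11: K-E =  6 → G
  i=12: B-W =  5 → F
  i=13: G-I = 24 → Y
  i=14: C-I = 20 → U
  i=15: O-D = 11 → L
  i=16: K-X = 13 → N
  i=17: E-H = 23 → X
  i=18: Z-V =  4 → E
  i=19: R-L =  6 → G
  i=20: O-J =  5 → F
  i=21: Q-S = 24 → Y
  i=22: H-N = 20 → U
  i=23: Q-F = 11 → L
  i=24: J-W = 13 → N
  i=25: G-J = 23 → X
  i=26: P-L =  4 → E
  shifts repeat with period 8: NXEGFYUL

NXEGFYUL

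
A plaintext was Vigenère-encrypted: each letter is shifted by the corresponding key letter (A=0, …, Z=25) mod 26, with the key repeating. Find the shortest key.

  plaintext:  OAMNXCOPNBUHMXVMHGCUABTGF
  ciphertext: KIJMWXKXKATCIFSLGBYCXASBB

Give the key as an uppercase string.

WIXZZV

  i= 0: K-O = 22 → W
  i= 1: I-A =  8 → I
  i= 2: J-M = 23 → X
  i= 3: M-N = 25 → Z
  i= 4: W-X = 25 → Z
  i= 5: X-C = 21 → V
  i= 6: K-O = 22 → W
  i= 7: X-P =  8 → I
  i= 8: K-N = 23 → X
  i= 9: A-B = 25 → Z
  i=10: T-U = 25 → Z
  i=11: C-H = 21 → V
  i=12: I-M = 22 → W
  i=13: F-X =  8 → I
  i=14: S-V = 23 → X
  i=15: L-M = 25 → Z
  i=16: G-H = 25 → Z
  i=17: B-G = 21 → V
  i=18: Y-C = 22 → W
  i=19: C-U =  8 → I
  i=20: X-A = 23 → X
  i=21: A-B = 25 → Z
  i=22: S-T = 25 → Z
  i=23: B-G = 21 → V
  i=24: B-F = 22 → W
  shifts repeat with period 6: WIXZZV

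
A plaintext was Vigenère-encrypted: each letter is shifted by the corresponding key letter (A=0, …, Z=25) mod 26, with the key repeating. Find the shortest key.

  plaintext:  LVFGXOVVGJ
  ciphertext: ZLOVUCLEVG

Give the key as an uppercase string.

  i= 0: Z-L = 14 → O
  i= 1: L-V = 16 → Q
  i= 2: O-F =  9 → J
  i= 3: V-G = 15 → P
  i= 4: U-X = 23 → X
  i= 5: C-O = 14 → O
  i= 6: L-V = 16 → Q
  i= 7: E-V =  9 → J
  i= 8: V-G = 15 → P
  i= 9: G-J = 23 → X
  shifts repeat with period 5: OQJPX

OQJPX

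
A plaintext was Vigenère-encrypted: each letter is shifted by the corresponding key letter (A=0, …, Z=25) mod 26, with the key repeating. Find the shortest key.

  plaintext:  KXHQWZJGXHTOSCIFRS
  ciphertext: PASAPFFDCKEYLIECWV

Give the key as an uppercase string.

  i= 0: P-K =  5 → F
  i= 1: A-X =  3 → D
  i= 2: S-H = 11 → L
  i= 3: A-Q = 10 → K
  i= 4: P-W = 19 → T
  i= 5: F-Z =  6 → G
  i= 6: F-J = 22 → W
  i= 7: D-G = 23 → X
  i= 8: C-X =  5 → F
  i= 9: K-H =  3 → D
  i=10: E-T = 11 → L
  i=11: Y-O = 10 → K
  i=12: L-S = 19 → T
  i=13: I-C =  6 → G
  i=14: E-I = 22 → W
  i=15: C-F = 23 → X
  i=16: W-R =  5 → F
  i=17: V-S =  3 → D
  shifts repeat with period 8: FDLKTGWX

FDLKTGWX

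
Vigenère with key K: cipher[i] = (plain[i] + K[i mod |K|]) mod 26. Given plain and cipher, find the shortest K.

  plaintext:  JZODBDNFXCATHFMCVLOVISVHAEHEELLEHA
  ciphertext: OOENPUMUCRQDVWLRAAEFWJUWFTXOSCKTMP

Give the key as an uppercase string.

  i= 0: O-J =  5 → F
  i= 1: O-Z = 15 → P
  i= 2: E-O = 16 → Q
  i= 3: N-D = 10 → K
  i= 4: P-B = 14 → O
  i= 5: U-D = 17 → R
  i= 6: M-N = 25 → Z
  i= 7: U-F = 15 → P
  i= 8: C-X =  5 → F
  i= 9: R-C = 15 → P
  i=10: Q-A = 16 → Q
  i=11: D-T = 10 → K
  i=12: V-H = 14 → O
  i=13: W-F = 17 → R
  i=14: L-M = 25 → Z
  i=15: R-C = 15 → P
  i=16: A-V =  5 → F
  i=17: A-L = 15 → P
  i=18: E-O = 16 → Q
  i=19: F-V = 10 → K
  i=20: W-I = 14 → O
  i=21: J-S = 17 → R
  i=22: U-V = 25 → Z
  i=23: W-H = 15 → P
  i=24: F-A =  5 → F
  i=25: T-E = 15 → P
  i=26: X-H = 16 → Q
  i=27: O-E = 10 → K
  i=28: S-E = 14 → O
  i=29: C-L = 17 → R
  i=30: K-L = 25 → Z
  i=31: T-E = 15 → P
  i=32: M-H =  5 → F
  i=33: P-A = 15 → P
  shifts repeat with period 8: FPQKORZP

FPQKORZP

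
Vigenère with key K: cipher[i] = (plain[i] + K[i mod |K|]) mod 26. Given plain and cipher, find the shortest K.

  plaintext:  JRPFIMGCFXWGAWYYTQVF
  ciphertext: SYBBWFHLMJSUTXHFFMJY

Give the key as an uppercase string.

JHMWOTB

  i= 0: S-J =  9 → J
  i= 1: Y-R =  7 → H
  i= 2: B-P = 12 → M
  i= 3: B-F = 22 → W
  i= 4: W-I = 14 → O
  i= 5: F-M = 19 → T
  i= 6: H-G =  1 → B
  i= 7: L-C =  9 → J
  i= 8: M-F =  7 → H
  i= 9: J-X = 12 → M
  i=10: S-W = 22 → W
  i=11: U-G = 14 → O
  i=12: T-A = 19 → T
  i=13: X-W =  1 → B
  i=14: H-Y =  9 → J
  i=15: F-Y =  7 → H
  i=16: F-T = 12 → M
  i=17: M-Q = 22 → W
  i=18: J-V = 14 → O
  i=19: Y-F = 19 → T
  shifts repeat with period 7: JHMWOTB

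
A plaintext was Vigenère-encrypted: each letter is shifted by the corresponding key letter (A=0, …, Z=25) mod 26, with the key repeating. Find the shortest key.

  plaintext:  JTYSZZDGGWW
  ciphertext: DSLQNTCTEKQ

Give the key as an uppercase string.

  i= 0: D-J = 20 → U
  i= 1: S-T = 25 → Z
  i= 2: L-Y = 13 → N
  i= 3: Q-S = 24 → Y
  i= 4: N-Z = 14 → O
  i= 5: T-Z = 20 → U
  i= 6: C-D = 25 → Z
  i= 7: T-G = 13 → N
  i= 8: E-G = 24 → Y
  i= 9: K-W = 14 → O
  i=10: Q-W = 20 → U
  shifts repeat with period 5: UZNYO

UZNYO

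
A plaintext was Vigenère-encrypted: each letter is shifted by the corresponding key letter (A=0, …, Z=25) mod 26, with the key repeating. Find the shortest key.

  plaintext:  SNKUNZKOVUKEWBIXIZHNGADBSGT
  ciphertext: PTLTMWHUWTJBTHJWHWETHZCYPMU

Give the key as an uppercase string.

  i= 0: P-S = 23 → X
  i= 1: T-N =  6 → G
  i= 2: L-K =  1 → B
  i= 3: T-U = 25 → Z
  i= 4: M-N = 25 → Z
  i= 5: W-Z = 23 → X
  i= 6: H-K = 23 → X
  i= 7: U-O =  6 → G
  i= 8: W-V =  1 → B
  i= 9: T-U = 25 → Z
  i=10: J-K = 25 → Z
  i=11: B-E = 23 → X
  i=12: T-W = 23 → X
  i=13: H-B =  6 → G
  i=14: J-I =  1 → B
  i=15: W-X = 25 → Z
  i=16: H-I = 25 → Z
  i=17: W-Z = 23 → X
  i=18: E-H = 23 → X
  i=19: T-N =  6 → G
  i=20: H-G =  1 → B
  i=21: Z-A = 25 → Z
  i=22: C-D = 25 → Z
  i=23: Y-B = 23 → X
  i=24: P-S = 23 → X
  i=25: M-G =  6 → G
  i=26: U-T =  1 → B
  shifts repeat with period 6: XGBZZX

XGBZZX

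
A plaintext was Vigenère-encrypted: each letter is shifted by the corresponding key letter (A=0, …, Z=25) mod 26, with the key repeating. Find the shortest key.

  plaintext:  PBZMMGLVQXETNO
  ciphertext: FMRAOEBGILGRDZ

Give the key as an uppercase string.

  i= 0: F-P = 16 → Q
  i= 1: M-B = 11 → L
  i= 2: R-Z = 18 → S
  i= 3: A-M = 14 → O
  i= 4: O-M =  2 → C
  i= 5: E-G = 24 → Y
  i= 6: B-L = 16 → Q
  i= 7: G-V = 11 → L
  i= 8: I-Q = 18 → S
  i= 9: L-X = 14 → O
  i=10: G-E =  2 → C
  i=11: R-T = 24 → Y
  i=12: D-N = 16 → Q
  i=13: Z-O = 11 → L
  shifts repeat with period 6: QLSOCY

QLSOCY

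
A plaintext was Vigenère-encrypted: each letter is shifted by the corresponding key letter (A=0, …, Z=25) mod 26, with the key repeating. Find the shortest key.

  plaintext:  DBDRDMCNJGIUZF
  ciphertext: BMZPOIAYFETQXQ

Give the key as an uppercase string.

YLW

  i= 0: B-D = 24 → Y
  i= 1: M-B = 11 → L
  i= 2: Z-D = 22 → W
  i= 3: P-R = 24 → Y
  i= 4: O-D = 11 → L
  i= 5: I-M = 22 → W
  i= 6: A-C = 24 → Y
  i= 7: Y-N = 11 → L
  i= 8: F-J = 22 → W
  i= 9: E-G = 24 → Y
  i=10: T-I = 11 → L
  i=11: Q-U = 22 → W
  i=12: X-Z = 24 → Y
  i=13: Q-F = 11 → L
  shifts repeat with period 3: YLW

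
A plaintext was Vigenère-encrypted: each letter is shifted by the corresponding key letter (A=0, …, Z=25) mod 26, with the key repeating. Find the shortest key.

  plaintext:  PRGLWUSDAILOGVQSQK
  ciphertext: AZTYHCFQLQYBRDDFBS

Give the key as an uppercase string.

  i= 0: A-P = 11 → L
  i= 1: Z-R =  8 → I
  i= 2: T-G = 13 → N
  i= 3: Y-L = 13 → N
  i= 4: H-W = 11 → L
  i= 5: C-U =  8 → I
  i= 6: F-S = 13 → N
  i= 7: Q-D = 13 → N
  i= 8: L-A = 11 → L
  i= 9: Q-I =  8 → I
  i=10: Y-L = 13 → N
  i=11: B-O = 13 → N
  i=12: R-G = 11 → L
  i=13: D-V =  8 → I
  i=14: D-Q = 13 → N
  i=15: F-S = 13 → N
  i=16: B-Q = 11 → L
  i=17: S-K =  8 → I
  shifts repeat with period 4: LINN

LINN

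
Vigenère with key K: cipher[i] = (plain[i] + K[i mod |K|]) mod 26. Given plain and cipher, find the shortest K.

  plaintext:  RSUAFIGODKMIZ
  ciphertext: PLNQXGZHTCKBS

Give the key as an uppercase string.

YTTQS

  i= 0: P-R = 24 → Y
  i= 1: L-S = 19 → T
  i= 2: N-U = 19 → T
  i= 3: Q-A = 16 → Q
  i= 4: X-F = 18 → S
  i= 5: G-I = 24 → Y
  i= 6: Z-G = 19 → T
  i= 7: H-O = 19 → T
  i= 8: T-D = 16 → Q
  i= 9: C-K = 18 → S
  i=10: K-M = 24 → Y
  i=11: B-I = 19 → T
  i=12: S-Z = 19 → T
  shifts repeat with period 5: YTTQS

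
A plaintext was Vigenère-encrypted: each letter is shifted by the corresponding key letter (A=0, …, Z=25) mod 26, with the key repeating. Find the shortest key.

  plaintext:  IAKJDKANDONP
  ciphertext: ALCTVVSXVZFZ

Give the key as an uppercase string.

SLSK

  i= 0: A-I = 18 → S
  i= 1: L-A = 11 → L
  i= 2: C-K = 18 → S
  i= 3: T-J = 10 → K
  i= 4: V-D = 18 → S
  i= 5: V-K = 11 → L
  i= 6: S-A = 18 → S
  i= 7: X-N = 10 → K
  i= 8: V-D = 18 → S
  i= 9: Z-O = 11 → L
  i=10: F-N = 18 → S
  i=11: Z-P = 10 → K
  shifts repeat with period 4: SLSK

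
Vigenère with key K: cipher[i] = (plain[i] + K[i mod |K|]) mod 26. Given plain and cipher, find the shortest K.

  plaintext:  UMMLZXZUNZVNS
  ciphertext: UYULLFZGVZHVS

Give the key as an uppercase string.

  i= 0: U-U =  0 → A
  i= 1: Y-M = 12 → M
  i= 2: U-M =  8 → I
  i= 3: L-L =  0 → A
  i= 4: L-Z = 12 → M
  i= 5: F-X =  8 → I
  i= 6: Z-Z =  0 → A
  i= 7: G-U = 12 → M
  i= 8: V-N =  8 → I
  i= 9: Z-Z =  0 → A
  i=10: H-V = 12 → M
  i=11: V-N =  8 → I
  i=12: S-S =  0 → A
  shifts repeat with period 3: AMI

AMI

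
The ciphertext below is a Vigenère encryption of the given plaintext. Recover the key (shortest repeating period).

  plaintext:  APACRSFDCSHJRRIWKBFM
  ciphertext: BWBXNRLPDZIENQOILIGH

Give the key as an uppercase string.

  i= 0: B-A =  1 → B
  i= 1: W-P =  7 → H
  i= 2: B-A =  1 → B
  i= 3: X-C = 21 → V
  i= 4: N-R = 22 → W
  i= 5: R-S = 25 → Z
  i= 6: L-F =  6 → G
  i= 7: P-D = 12 → M
  i= 8: D-C =  1 → B
  i= 9: Z-S =  7 → H
  i=10: I-H =  1 → B
  i=11: E-J = 21 → V
  i=12: N-R = 22 → W
  i=13: Q-R = 25 → Z
  i=14: O-I =  6 → G
  i=15: I-W = 12 → M
  i=16: L-K =  1 → B
  i=17: I-B =  7 → H
  i=18: G-F =  1 → B
  i=19: H-M = 21 → V
  shifts repeat with period 8: BHBVWZGM

BHBVWZGM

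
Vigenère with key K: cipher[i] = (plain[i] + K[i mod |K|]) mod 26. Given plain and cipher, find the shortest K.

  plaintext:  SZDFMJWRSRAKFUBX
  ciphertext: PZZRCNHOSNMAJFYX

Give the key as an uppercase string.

  i= 0: P-S = 23 → X
  i= 1: Z-Z =  0 → A
  i= 2: Z-D = 22 → W
  i= 3: R-F = 12 → M
  i= 4: C-M = 16 → Q
  i= 5: N-J =  4 → E
  i= 6: H-W = 11 → L
  i= 7: O-R = 23 → X
  i= 8: S-S =  0 → A
  i= 9: N-R = 22 → W
  i=10: M-A = 12 → M
  i=11: A-K = 16 → Q
  i=12: J-F =  4 → E
  i=13: F-U = 11 → L
  i=14: Y-B = 23 → X
  i=15: X-X =  0 → A
  shifts repeat with period 7: XAWMQEL

XAWMQEL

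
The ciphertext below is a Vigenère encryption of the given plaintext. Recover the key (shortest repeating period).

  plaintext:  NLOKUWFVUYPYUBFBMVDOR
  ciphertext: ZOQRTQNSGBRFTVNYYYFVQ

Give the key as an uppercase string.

MDCHZUIX

  i= 0: Z-N = 12 → M
  i= 1: O-L =  3 → D
  i= 2: Q-O =  2 → C
  i= 3: R-K =  7 → H
  i= 4: T-U = 25 → Z
  i= 5: Q-W = 20 → U
  i= 6: N-F =  8 → I
  i= 7: S-V = 23 → X
  i= 8: G-U = 12 → M
  i= 9: B-Y =  3 → D
  i=10: R-P =  2 → C
  i=11: F-Y =  7 → H
  i=12: T-U = 25 → Z
  i=13: V-B = 20 → U
  i=14: N-F =  8 → I
  i=15: Y-B = 23 → X
  i=16: Y-M = 12 → M
  i=17: Y-V =  3 → D
  i=18: F-D =  2 → C
  i=19: V-O =  7 → H
  i=20: Q-R = 25 → Z
  shifts repeat with period 8: MDCHZUIX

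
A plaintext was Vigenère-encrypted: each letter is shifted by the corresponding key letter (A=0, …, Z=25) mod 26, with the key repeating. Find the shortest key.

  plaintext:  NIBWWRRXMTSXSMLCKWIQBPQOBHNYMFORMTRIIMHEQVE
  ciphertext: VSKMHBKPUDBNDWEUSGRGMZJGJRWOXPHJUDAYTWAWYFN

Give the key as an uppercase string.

  i= 0: V-N =  8 → I
  i= 1: S-I = 10 → K
  i= 2: K-B =  9 → J
  i= 3: M-W = 16 → Q
  i= 4: H-W = 11 → L
  i= 5: B-R = 10 → K
  i= 6: K-R = 19 → T
  i= 7: P-X = 18 → S
  i= 8: U-M =  8 → I
  i= 9: D-T = 10 → K
  i=10: B-S =  9 → J
  i=11: N-X = 16 → Q
  i=12: D-S = 11 → L
  i=13: W-M = 10 → K
  i=14: E-L = 19 → T
  i=15: U-C = 18 → S
  i=16: S-K =  8 → I
  i=17: G-W = 10 → K
  i=18: R-I =  9 → J
  i=19: G-Q = 16 → Q
  i=20: M-B = 11 → L
  i=21: Z-P = 10 → K
  i=22: J-Q = 19 → T
  i=23: G-O = 18 → S
  i=24: J-B =  8 → I
  i=25: R-H = 10 → K
  i=26: W-N =  9 → J
  i=27: O-Y = 16 → Q
  i=28: X-M = 11 → L
  i=29: P-F = 10 → K
  i=30: H-O = 19 → T
  i=31: J-R = 18 → S
  i=32: U-M =  8 → I
  i=33: D-T = 10 → K
  i=34: A-R =  9 → J
  i=35: Y-I = 16 → Q
  i=36: T-I = 11 → L
  i=37: W-M = 10 → K
  i=38: A-H = 19 → T
  i=39: W-E = 18 → S
  i=40: Y-Q =  8 → I
  i=41: F-V = 10 → K
  i=42: N-E =  9 → J
  shifts repeat with period 8: IKJQLKTS

IKJQLKTS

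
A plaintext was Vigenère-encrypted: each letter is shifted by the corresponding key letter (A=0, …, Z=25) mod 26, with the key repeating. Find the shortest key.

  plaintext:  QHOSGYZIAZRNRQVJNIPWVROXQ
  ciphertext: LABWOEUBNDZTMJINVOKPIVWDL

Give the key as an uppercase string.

VTNEIG

  i= 0: L-Q = 21 → V
  i= 1: A-H = 19 → T
  i= 2: B-O = 13 → N
  i= 3: W-S =  4 → E
  i= 4: O-G =  8 → I
  i= 5: E-Y =  6 → G
  i= 6: U-Z = 21 → V
  i= 7: B-I = 19 → T
  i= 8: N-A = 13 → N
  i= 9: D-Z =  4 → E
  i=10: Z-R =  8 → I
  i=11: T-N =  6 → G
  i=12: M-R = 21 → V
  i=13: J-Q = 19 → T
  i=14: I-V = 13 → N
  i=15: N-J =  4 → E
  i=16: V-N =  8 → I
  i=17: O-I =  6 → G
  i=18: K-P = 21 → V
  i=19: P-W = 19 → T
  i=20: I-V = 13 → N
  i=21: V-R =  4 → E
  i=22: W-O =  8 → I
  i=23: D-X =  6 → G
  i=24: L-Q = 21 → V
  shifts repeat with period 6: VTNEIG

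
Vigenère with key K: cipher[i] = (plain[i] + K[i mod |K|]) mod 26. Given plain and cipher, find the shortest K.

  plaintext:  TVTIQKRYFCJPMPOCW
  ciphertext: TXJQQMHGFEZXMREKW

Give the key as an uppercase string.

  i= 0: T-T =  0 → A
  i= 1: X-V =  2 → C
  i= 2: J-T = 16 → Q
  i= 3: Q-I =  8 → I
  i= 4: Q-Q =  0 → A
  i= 5: M-K =  2 → C
  i= 6: H-R = 16 → Q
  i= 7: G-Y =  8 → I
  i= 8: F-F =  0 → A
  i= 9: E-C =  2 → C
  i=10: Z-J = 16 → Q
  i=11: X-P =  8 → I
  i=12: M-M =  0 → A
  i=13: R-P =  2 → C
  i=14: E-O = 16 → Q
  i=15: K-C =  8 → I
  i=16: W-W =  0 → A
  shifts repeat with period 4: ACQI

ACQI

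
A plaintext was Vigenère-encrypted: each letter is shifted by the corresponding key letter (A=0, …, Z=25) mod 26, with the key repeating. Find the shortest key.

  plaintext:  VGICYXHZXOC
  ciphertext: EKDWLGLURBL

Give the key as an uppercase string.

JEVUN

  i= 0: E-V =  9 → J
  i= 1: K-G =  4 → E
  i= 2: D-I = 21 → V
  i= 3: W-C = 20 → U
  i= 4: L-Y = 13 → N
  i= 5: G-X =  9 → J
  i= 6: L-H =  4 → E
  i= 7: U-Z = 21 → V
  i= 8: R-X = 20 → U
  i= 9: B-O = 13 → N
  i=10: L-C =  9 → J
  shifts repeat with period 5: JEVUN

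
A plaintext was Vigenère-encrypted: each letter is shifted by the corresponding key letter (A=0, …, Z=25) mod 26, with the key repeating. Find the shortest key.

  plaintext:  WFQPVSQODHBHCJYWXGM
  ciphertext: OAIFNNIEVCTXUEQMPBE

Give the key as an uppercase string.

  i= 0: O-W = 18 → S
  i= 1: A-F = 21 → V
  i= 2: I-Q = 18 → S
  i= 3: F-P = 16 → Q
  i= 4: N-V = 18 → S
  i= 5: N-S = 21 → V
  i= 6: I-Q = 18 → S
  i= 7: E-O = 16 → Q
  i= 8: V-D = 18 → S
  i= 9: C-H = 21 → V
  i=10: T-B = 18 → S
  i=11: X-H = 16 → Q
  i=12: U-C = 18 → S
  i=13: E-J = 21 → V
  i=14: Q-Y = 18 → S
  i=15: M-W = 16 → Q
  i=16: P-X = 18 → S
  i=17: B-G = 21 → V
  i=18: E-M = 18 → S
  shifts repeat with period 4: SVSQ

SVSQ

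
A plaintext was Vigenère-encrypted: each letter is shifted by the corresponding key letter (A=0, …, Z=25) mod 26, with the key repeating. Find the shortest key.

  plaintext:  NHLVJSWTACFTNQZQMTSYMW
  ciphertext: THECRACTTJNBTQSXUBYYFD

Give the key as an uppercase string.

  i= 0: T-N =  6 → G
  i= 1: H-H =  0 → A
  i= 2: E-L = 19 → T
  i= 3: C-V =  7 → H
  i= 4: R-J =  8 → I
  i= 5: A-S =  8 → I
  i= 6: C-W =  6 → G
  i= 7: T-T =  0 → A
  i= 8: T-A = 19 → T
  i= 9: J-C =  7 → H
  i=10: N-F =  8 → I
  i=11: B-T =  8 → I
  i=12: T-N =  6 → G
  i=13: Q-Q =  0 → A
  i=14: S-Z = 19 → T
  i=15: X-Q =  7 → H
  i=16: U-M =  8 → I
  i=17: B-T =  8 → I
  i=18: Y-S =  6 → G
  i=19: Y-Y =  0 → A
  i=20: F-M = 19 → T
  i=21: D-W =  7 → H
  shifts repeat with period 6: GATHII

GATHII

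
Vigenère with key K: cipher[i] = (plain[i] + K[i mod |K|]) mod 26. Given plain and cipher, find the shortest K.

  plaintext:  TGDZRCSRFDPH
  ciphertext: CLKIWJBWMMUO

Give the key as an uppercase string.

  i= 0: C-T =  9 → J
  i= 1: L-G =  5 → F
  i= 2: K-D =  7 → H
  i= 3: I-Z =  9 → J
  i= 4: W-R =  5 → F
  i= 5: J-C =  7 → H
  i= 6: B-S =  9 → J
  i= 7: W-R =  5 → F
  i= 8: M-F =  7 → H
  i= 9: M-D =  9 → J
  i=10: U-P =  5 → F
  i=11: O-H =  7 → H
  shifts repeat with period 3: JFH

JFH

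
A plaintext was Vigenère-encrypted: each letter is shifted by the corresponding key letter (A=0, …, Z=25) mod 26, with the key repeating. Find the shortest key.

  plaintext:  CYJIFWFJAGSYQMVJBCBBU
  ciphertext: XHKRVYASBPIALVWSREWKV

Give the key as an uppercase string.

  i= 0: X-C = 21 → V
  i= 1: H-Y =  9 → J
  i= 2: K-J =  1 → B
  i= 3: R-I =  9 → J
  i= 4: V-F = 16 → Q
  i= 5: Y-W =  2 → C
  i= 6: A-F = 21 → V
  i= 7: S-J =  9 → J
  i= 8: B-A =  1 → B
  i= 9: P-G =  9 → J
  i=10: I-S = 16 → Q
  i=11: A-Y =  2 → C
  i=12: L-Q = 21 → V
  i=13: V-M =  9 → J
  i=14: W-V =  1 → B
  i=15: S-J =  9 → J
  i=16: R-B = 16 → Q
  i=17: E-C =  2 → C
  i=18: W-B = 21 → V
  i=19: K-B =  9 → J
  i=20: V-U =  1 → B
  shifts repeat with period 6: VJBJQC

VJBJQC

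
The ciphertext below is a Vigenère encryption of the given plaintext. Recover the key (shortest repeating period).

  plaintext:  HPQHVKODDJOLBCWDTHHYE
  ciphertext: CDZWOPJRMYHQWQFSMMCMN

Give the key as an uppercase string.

VOJPTF

  i= 0: C-H = 21 → V
  i= 1: D-P = 14 → O
  i= 2: Z-Q =  9 → J
  i= 3: W-H = 15 → P
  i= 4: O-V = 19 → T
  i= 5: P-K =  5 → F
  i= 6: J-O = 21 → V
  i= 7: R-D = 14 → O
  i= 8: M-D =  9 → J
  i= 9: Y-J = 15 → P
  i=10: H-O = 19 → T
  i=11: Q-L =  5 → F
  i=12: W-B = 21 → V
  i=13: Q-C = 14 → O
  i=14: F-W =  9 → J
  i=15: S-D = 15 → P
  i=16: M-T = 19 → T
  i=17: M-H =  5 → F
  i=18: C-H = 21 → V
  i=19: M-Y = 14 → O
  i=20: N-E =  9 → J
  shifts repeat with period 6: VOJPTF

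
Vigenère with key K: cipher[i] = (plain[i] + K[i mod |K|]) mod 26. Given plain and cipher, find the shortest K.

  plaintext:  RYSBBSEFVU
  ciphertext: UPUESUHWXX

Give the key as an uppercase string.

DRC

  i= 0: U-R =  3 → D
  i= 1: P-Y = 17 → R
  i= 2: U-S =  2 → C
  i= 3: E-B =  3 → D
  i= 4: S-B = 17 → R
  i= 5: U-S =  2 → C
  i= 6: H-E =  3 → D
  i= 7: W-F = 17 → R
  i= 8: X-V =  2 → C
  i= 9: X-U =  3 → D
  shifts repeat with period 3: DRC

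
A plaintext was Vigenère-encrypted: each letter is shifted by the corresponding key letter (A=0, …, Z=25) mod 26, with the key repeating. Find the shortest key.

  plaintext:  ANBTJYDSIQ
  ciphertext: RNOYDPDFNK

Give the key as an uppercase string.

RANFU

  i= 0: R-A = 17 → R
  i= 1: N-N =  0 → A
  i= 2: O-B = 13 → N
  i= 3: Y-T =  5 → F
  i= 4: D-J = 20 → U
  i= 5: P-Y = 17 → R
  i= 6: D-D =  0 → A
  i= 7: F-S = 13 → N
  i= 8: N-I =  5 → F
  i= 9: K-Q = 20 → U
  shifts repeat with period 5: RANFU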